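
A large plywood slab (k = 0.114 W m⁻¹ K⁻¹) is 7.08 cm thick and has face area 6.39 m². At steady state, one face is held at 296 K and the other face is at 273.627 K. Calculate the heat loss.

Q = kA·ΔT/L = 0.114 × 6.39 × |296 K − 273.627 K| / 0.0708 = 230 W

Q = 230 W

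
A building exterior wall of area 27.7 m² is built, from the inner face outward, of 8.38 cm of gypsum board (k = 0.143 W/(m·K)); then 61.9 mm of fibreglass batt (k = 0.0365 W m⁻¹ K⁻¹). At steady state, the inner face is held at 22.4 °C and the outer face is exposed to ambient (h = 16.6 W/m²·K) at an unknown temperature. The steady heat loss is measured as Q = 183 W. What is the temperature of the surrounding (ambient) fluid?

T_out = 6.93 °C

Series resistances:
  R_gypsum board = L/(kA) = 0.0838/(0.143·27.7) = 0.02116 K/W
  R_fibreglass batt = L/(kA) = 0.0619/(0.0365·27.7) = 0.06122 K/W
  R_conv,out = 1/(hA) = 1/(16.6·27.7) = 0.002175 K/W
ΣR = 0.08455 K/W
ΔT = Q·ΣR = 183 × 0.08455 = 15.47 K
Heat flows outward, so T_out = T_in − ΔT = 22.4 − 15.47 = 6.93 °C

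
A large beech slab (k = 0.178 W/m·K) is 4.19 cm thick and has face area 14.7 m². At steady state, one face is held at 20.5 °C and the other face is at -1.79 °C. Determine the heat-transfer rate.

Q = 1390 W

Q = kA·ΔT/L = 0.178 × 14.7 × |20.5 °C − -1.79 °C| / 0.0419 = 1390 W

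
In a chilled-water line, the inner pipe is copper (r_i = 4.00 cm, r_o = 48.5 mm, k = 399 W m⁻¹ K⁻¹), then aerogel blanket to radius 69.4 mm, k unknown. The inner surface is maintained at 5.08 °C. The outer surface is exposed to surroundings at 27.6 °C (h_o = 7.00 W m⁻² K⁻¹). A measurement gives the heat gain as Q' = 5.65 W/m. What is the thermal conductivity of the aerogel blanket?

ΣR = ΔT/Q' = |5.08 − 27.6|/5.65 = 3.986 m·K/W
Known resistances:
  R'_copper = ln(0.0485/0.0400)/(2πk) = 0.1927/(2π·399) = 7.686×10^-5 m·K/W
  R'_conv,out = 1/(2πr h) = 1/(2π·0.0694·7.00) = 0.3276 m·K/W
R_aerogel blanket = ΣR − ΣR_known = 3.986 − 0.3277 = 3.658 m·K/W
ln(r₂/r₁)/(2πk) = 3.658 ⇒ k = 0.3583/(2π·3.658) = 0.0156 W/m·K

k = 0.0156 W/m·K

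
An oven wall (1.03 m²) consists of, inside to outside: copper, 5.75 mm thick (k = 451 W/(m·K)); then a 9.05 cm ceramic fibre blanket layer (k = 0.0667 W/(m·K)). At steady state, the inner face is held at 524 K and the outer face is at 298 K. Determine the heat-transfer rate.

Treat each layer as a resistance in series:
  R_copper = L/(kA) = 0.00575/(451·1.03) = 1.238×10^-5 K/W
  R_ceramic fibre blanket = L/(kA) = 0.0905/(0.0667·1.03) = 1.317 K/W
ΣR = 1.238×10^-5 + 1.317 = 1.317 K/W
Q = ΔT/ΣR = (524 K − 298 K)/1.317 = 172 W

Q = 172 W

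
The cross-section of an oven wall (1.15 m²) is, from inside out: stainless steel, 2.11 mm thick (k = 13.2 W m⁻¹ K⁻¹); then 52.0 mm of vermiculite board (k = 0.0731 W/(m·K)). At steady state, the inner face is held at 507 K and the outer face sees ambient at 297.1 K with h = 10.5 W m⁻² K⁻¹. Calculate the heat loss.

Resistance network (inner→outer):
  R_stainless steel = L/(kA) = 0.00211/(13.2·1.15) = 1.390×10^-4 K/W
  R_vermiculite board = L/(kA) = 0.0520/(0.0731·1.15) = 0.6186 K/W
  R_conv,out = 1/(hA) = 1/(10.5·1.15) = 0.08282 K/W
ΣR = 1.390×10^-4 + 0.6186 + 0.08282 = 0.7016 K/W
Q = ΔT/ΣR = (507 K − 297.1 K)/0.7016 = 299 W

Q = 299 W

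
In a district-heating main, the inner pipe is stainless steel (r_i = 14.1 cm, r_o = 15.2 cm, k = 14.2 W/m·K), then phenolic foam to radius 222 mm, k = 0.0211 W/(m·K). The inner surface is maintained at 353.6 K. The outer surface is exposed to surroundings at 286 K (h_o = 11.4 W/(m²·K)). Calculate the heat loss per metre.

Series thermal resistances, inner to outer:
  R'_stainless steel = ln(0.152/0.141)/(2πk) = 0.07512/(2π·14.2) = 8.420×10^-4 m·K/W
  R'_phenolic foam = ln(0.222/0.152)/(2πk) = 0.3788/(2π·0.0211) = 2.857 m·K/W
  R'_conv,out = 1/(2πr h) = 1/(2π·0.222·11.4) = 0.06289 m·K/W
ΣR = 8.420×10^-4 + 2.857 + 0.06289 = 2.921 m·K/W
Q' = ΔT/ΣR = (353.6 K − 286 K)/2.921 = 23.1 W/m

Q' = 23.1 W/m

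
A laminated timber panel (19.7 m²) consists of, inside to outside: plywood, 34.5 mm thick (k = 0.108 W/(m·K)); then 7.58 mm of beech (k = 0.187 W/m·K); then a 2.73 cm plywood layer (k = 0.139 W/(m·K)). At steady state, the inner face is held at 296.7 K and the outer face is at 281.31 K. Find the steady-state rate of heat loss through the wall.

Series thermal resistances, inner to outer:
  R_plywood = L/(kA) = 0.0345/(0.108·19.7) = 0.01622 K/W
  R_beech = L/(kA) = 0.00758/(0.187·19.7) = 0.002058 K/W
  R_plywood = L/(kA) = 0.0273/(0.139·19.7) = 0.009970 K/W
ΣR = 0.01622 + 0.002058 + 0.009970 = 0.02825 K/W
Q = ΔT/ΣR = (296.7 K − 281.31 K)/0.02825 = 545 W

Q = 545 W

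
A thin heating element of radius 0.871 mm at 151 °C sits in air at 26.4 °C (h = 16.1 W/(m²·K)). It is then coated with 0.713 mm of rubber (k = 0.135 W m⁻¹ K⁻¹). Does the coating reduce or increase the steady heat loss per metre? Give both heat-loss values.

Critical radius for a cylinder: r_cr = k/h = 0.00839 m = 0.839 cm.
Outer radius after coating: r₂ = 8.71×10^-4 + 7.13×10^-4 = 0.001584 m.
Since r₁ < r_cr and r₂ ≤ r_cr, the coating moves toward the maximum at r_cr — heat loss rises.
Bare: R = 1/(2πr₁h) = 11.35 m·K/W; Q = 124.6/11.35 = 11.0 W/m.
Coated: R = R_cond + R_conv = 6.946 m·K/W; Q = 124.6/6.946 = 17.9 W/m.

increases: 11.0 → 17.9 W/m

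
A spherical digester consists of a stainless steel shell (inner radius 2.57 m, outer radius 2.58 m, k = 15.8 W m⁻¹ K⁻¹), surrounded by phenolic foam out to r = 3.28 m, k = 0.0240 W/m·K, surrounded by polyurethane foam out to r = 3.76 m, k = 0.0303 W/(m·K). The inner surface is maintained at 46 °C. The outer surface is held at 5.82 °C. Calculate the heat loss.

Resistance network (inner→outer):
  R_stainless steel = (1/2.57 − 1/2.58)/(4πk) = 0.001508/(4π·15.8) = 7.596×10^-6 K/W
  R_phenolic foam = (1/2.58 − 1/3.28)/(4πk) = 0.08272/(4π·0.0240) = 0.2743 K/W
  R_polyurethane foam = (1/3.28 − 1/3.76)/(4πk) = 0.03892/(4π·0.0303) = 0.1022 K/W
ΣR = 7.596×10^-6 + 0.2743 + 0.1022 = 0.3765 K/W
Q = ΔT/ΣR = (46 °C − 5.82 °C)/0.3765 = 107 W

Q = 107 W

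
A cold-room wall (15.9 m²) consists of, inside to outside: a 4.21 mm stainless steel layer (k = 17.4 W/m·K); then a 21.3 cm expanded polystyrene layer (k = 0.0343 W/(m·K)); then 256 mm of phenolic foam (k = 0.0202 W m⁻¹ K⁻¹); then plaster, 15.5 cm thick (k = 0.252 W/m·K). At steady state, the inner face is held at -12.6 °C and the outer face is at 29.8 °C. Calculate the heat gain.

Q = 34.6 W

Resistance network (inner→outer):
  R_stainless steel = L/(kA) = 0.00421/(17.4·15.9) = 1.522×10^-5 K/W
  R_expanded polystyrene = L/(kA) = 0.213/(0.0343·15.9) = 0.3906 K/W
  R_phenolic foam = L/(kA) = 0.256/(0.0202·15.9) = 0.7971 K/W
  R_plaster = L/(kA) = 0.155/(0.252·15.9) = 0.03868 K/W
ΣR = 1.522×10^-5 + 0.3906 + 0.7971 + 0.03868 = 1.226 K/W
Q = ΔT/ΣR = (-12.6 °C − 29.8 °C)/1.226 = -34.6 W
(Negative Q ⇒ heat flows inward; heat gain = 34.6 W.)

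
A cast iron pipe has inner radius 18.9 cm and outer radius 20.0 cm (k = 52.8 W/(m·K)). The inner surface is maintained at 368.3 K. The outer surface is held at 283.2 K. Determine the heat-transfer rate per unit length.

Q' = 4.99×10^5 W/m

Q' = 2πk·ΔT/ln(r₂/r₁) = 2π × 52.8 × 85.1 / ln(0.200/0.189) = 4.99×10^5 W/m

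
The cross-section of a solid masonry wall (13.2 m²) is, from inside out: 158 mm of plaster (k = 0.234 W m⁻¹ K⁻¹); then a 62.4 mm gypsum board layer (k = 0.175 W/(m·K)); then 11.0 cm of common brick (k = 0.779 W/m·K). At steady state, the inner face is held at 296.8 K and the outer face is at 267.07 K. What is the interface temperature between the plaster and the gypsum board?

Resistance network (inner→outer):
  R_plaster = L/(kA) = 0.158/(0.234·13.2) = 0.05115 K/W
  R_gypsum board = L/(kA) = 0.0624/(0.175·13.2) = 0.02701 K/W
  R_common brick = L/(kA) = 0.110/(0.779·13.2) = 0.01070 K/W
ΣR = 0.05115 + 0.02701 + 0.01070 = 0.08886 K/W
Q = ΔT/ΣR = (296.8 K − 267.07 K)/0.08886 = 334.6 W
From the inner boundary to the plaster/gypsum board interface, ΣR_partial = 0.05115 K/W.
T_interface = T_in − Q·ΣR_partial = 296.8 K − (334.6)(0.05115) = 279.69 K

T = 279.69 K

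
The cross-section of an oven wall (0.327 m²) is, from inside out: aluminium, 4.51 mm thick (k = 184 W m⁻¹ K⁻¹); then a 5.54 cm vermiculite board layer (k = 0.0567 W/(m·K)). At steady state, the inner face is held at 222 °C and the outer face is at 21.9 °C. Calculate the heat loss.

Q = 67.0 W

Resistance network (inner→outer):
  R_aluminium = L/(kA) = 0.00451/(184·0.327) = 7.496×10^-5 K/W
  R_vermiculite board = L/(kA) = 0.0554/(0.0567·0.327) = 2.988 K/W
ΣR = 7.496×10^-5 + 2.988 = 2.988 K/W
Q = ΔT/ΣR = (222 °C − 21.9 °C)/2.988 = 67.0 W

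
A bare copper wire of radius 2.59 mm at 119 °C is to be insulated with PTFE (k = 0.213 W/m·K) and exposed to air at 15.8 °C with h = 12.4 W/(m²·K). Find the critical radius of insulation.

For a cylinder, r_cr = k_ins/h = 0.213/12.4 = 0.0172 m = 1.72 cm

r_cr = 1.72 cm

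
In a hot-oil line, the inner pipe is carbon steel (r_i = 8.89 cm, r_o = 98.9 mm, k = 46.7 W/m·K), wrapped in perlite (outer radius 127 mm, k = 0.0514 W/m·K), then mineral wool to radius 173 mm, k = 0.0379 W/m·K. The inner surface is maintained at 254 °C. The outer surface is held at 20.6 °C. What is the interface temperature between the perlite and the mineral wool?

Resistance network (inner→outer):
  R'_carbon steel = ln(0.0989/0.0889)/(2πk) = 0.1066/(2π·46.7) = 3.633×10^-4 m·K/W
  R'_perlite = ln(0.127/0.0989)/(2πk) = 0.2501/(2π·0.0514) = 0.7743 m·K/W
  R'_mineral wool = ln(0.173/0.127)/(2πk) = 0.3091/(2π·0.0379) = 1.298 m·K/W
ΣR = 3.633×10^-4 + 0.7743 + 1.298 = 2.073 m·K/W
Q' = ΔT/ΣR = (254 °C − 20.6 °C)/2.073 = 112.6 W/m
From the inner boundary to the perlite/mineral wool interface, ΣR_partial = 0.7747 m·K/W.
T_interface = T_in − Q'·ΣR_partial = 254 °C − (112.6)(0.7747) = 167 °C

T = 167 °C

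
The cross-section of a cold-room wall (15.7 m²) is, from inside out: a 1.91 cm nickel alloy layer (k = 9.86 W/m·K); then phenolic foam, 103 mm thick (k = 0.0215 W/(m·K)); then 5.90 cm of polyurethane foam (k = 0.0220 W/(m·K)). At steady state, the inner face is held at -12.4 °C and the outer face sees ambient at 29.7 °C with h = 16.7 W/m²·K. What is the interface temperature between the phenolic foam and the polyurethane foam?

T = 14.4 °C

Treat each layer as a resistance in series:
  R_nickel alloy = L/(kA) = 0.0191/(9.86·15.7) = 1.234×10^-4 K/W
  R_phenolic foam = L/(kA) = 0.103/(0.0215·15.7) = 0.3051 K/W
  R_polyurethane foam = L/(kA) = 0.0590/(0.0220·15.7) = 0.1708 K/W
  R_conv,out = 1/(hA) = 1/(16.7·15.7) = 0.003814 K/W
ΣR = 1.234×10^-4 + 0.3051 + 0.1708 + 0.003814 = 0.4798 K/W
Q = ΔT/ΣR = (-12.4 °C − 29.7 °C)/0.4798 = -87.74 W
From the inner boundary to the phenolic foam/polyurethane foam interface, ΣR_partial = 0.3052 K/W.
T_interface = T_in − Q·ΣR_partial = -12.4 °C − (-87.74)(0.3052) = 14.4 °C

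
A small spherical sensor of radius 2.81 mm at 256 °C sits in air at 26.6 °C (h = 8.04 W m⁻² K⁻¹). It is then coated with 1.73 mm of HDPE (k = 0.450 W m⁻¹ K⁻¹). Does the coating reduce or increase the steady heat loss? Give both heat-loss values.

increases: 0.183 → 0.455 W

Critical radius for a sphere: r_cr = 2k/h = 0.112 m = 11.2 cm.
Outer radius after coating: r₂ = 0.00281 + 0.00173 = 0.00454 m.
Since r₁ < r_cr and r₂ ≤ r_cr, the coating moves toward the maximum at r_cr — heat loss rises.
Bare: R = 1/(4πr₁²h) = 1253 K/W; Q = 229.4/1253 = 0.183 W.
Coated: R = R_cond + R_conv = 504.2 K/W; Q = 229.4/504.2 = 0.455 W.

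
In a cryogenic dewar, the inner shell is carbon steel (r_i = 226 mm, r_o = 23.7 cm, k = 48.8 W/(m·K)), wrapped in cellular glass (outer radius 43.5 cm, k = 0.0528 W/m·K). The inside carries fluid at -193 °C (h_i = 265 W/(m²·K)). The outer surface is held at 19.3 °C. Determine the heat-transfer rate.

Q = 73.2 W

Series thermal resistances, inner to outer:
  R_conv,in = 1/(4πr²h) = 1/(4π·0.226²·265) = 0.005879 K/W
  R_carbon steel = (1/0.226 − 1/0.237)/(4πk) = 0.2054/(4π·48.8) = 3.349×10^-4 K/W
  R_cellular glass = (1/0.237 − 1/0.435)/(4πk) = 1.921/(4π·0.0528) = 2.895 K/W
ΣR = 0.005879 + 3.349×10^-4 + 2.895 = 2.901 K/W
Q = ΔT/ΣR = (-193 °C − 19.3 °C)/2.901 = -73.2 W
(Negative Q ⇒ heat flows inward; heat gain = 73.2 W.)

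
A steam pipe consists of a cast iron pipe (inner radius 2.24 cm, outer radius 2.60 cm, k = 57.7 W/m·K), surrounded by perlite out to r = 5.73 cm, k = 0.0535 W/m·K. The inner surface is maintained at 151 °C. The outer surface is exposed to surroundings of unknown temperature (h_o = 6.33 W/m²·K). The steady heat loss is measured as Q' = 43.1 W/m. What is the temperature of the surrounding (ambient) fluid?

T_out = 30.8 °C

Sum the resistances:
  R'_cast iron = ln(0.0260/0.0224)/(2πk) = 0.1490/(2π·57.7) = 4.111×10^-4 m·K/W
  R'_perlite = ln(0.0573/0.0260)/(2πk) = 0.7902/(2π·0.0535) = 2.351 m·K/W
  R'_conv,out = 1/(2πr h) = 1/(2π·0.0573·6.33) = 0.4388 m·K/W
ΣR = 2.790 m·K/W
ΔT = Q'·ΣR = 43.1 × 2.790 = 120.2 K
Heat flows outward, so T_out = T_in − ΔT = 151 − 120.2 = 30.8 °C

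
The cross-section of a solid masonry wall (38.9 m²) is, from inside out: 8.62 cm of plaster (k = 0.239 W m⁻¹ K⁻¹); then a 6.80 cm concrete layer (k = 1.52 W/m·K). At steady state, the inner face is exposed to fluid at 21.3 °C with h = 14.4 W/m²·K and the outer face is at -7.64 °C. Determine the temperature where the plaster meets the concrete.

Treat each layer as a resistance in series:
  R_conv,in = 1/(hA) = 1/(14.4·38.9) = 0.001785 K/W
  R_plaster = L/(kA) = 0.0862/(0.239·38.9) = 0.009272 K/W
  R_concrete = L/(kA) = 0.0680/(1.52·38.9) = 0.001150 K/W
ΣR = 0.001785 + 0.009272 + 0.001150 = 0.01221 K/W
Q = ΔT/ΣR = (21.3 °C − -7.64 °C)/0.01221 = 2370 W
From the inner boundary to the plaster/concrete interface, ΣR_partial = 0.01106 K/W.
T_interface = T_in − Q·ΣR_partial = 21.3 °C − (2370)(0.01106) = -4.91 °C

T = -4.91 °C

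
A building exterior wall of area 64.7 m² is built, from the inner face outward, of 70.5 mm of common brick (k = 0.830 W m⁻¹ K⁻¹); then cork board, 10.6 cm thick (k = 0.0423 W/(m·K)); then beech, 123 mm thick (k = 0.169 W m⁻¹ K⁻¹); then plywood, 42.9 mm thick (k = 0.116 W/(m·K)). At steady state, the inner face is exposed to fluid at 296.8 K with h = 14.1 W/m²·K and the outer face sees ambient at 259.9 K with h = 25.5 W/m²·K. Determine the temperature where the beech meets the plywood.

T = 263.87 K

Resistance network (inner→outer):
  R_conv,in = 1/(hA) = 1/(14.1·64.7) = 0.001096 K/W
  R_common brick = L/(kA) = 0.0705/(0.830·64.7) = 0.001313 K/W
  R_cork board = L/(kA) = 0.106/(0.0423·64.7) = 0.03873 K/W
  R_beech = L/(kA) = 0.123/(0.169·64.7) = 0.01125 K/W
  R_plywood = L/(kA) = 0.0429/(0.116·64.7) = 0.005716 K/W
  R_conv,out = 1/(hA) = 1/(25.5·64.7) = 6.061×10^-4 K/W
ΣR = 0.001096 + 0.001313 + 0.03873 + 0.01125 + 0.005716 + 6.061×10^-4 = 0.05871 K/W
Q = ΔT/ΣR = (296.8 K − 259.9 K)/0.05871 = 628.5 W
From the inner boundary to the beech/plywood interface, ΣR_partial = 0.05239 K/W.
T_interface = T_in − Q·ΣR_partial = 296.8 K − (628.5)(0.05239) = 263.87 K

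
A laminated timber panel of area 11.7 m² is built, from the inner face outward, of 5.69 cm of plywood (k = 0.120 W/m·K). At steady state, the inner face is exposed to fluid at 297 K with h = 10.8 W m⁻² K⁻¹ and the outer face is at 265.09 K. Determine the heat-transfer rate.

Series thermal resistances, inner to outer:
  R_conv,in = 1/(hA) = 1/(10.8·11.7) = 0.007914 K/W
  R_plywood = L/(kA) = 0.0569/(0.120·11.7) = 0.04053 K/W
ΣR = 0.007914 + 0.04053 = 0.04844 K/W
Q = ΔT/ΣR = (297 K − 265.09 K)/0.04844 = 659 W

Q = 659 W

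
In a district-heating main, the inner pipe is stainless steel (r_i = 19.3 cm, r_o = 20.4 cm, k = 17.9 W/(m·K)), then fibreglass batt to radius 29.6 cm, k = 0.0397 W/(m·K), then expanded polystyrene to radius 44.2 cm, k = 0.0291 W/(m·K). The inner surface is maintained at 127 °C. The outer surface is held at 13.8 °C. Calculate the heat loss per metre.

Resistance network (inner→outer):
  R'_stainless steel = ln(0.204/0.193)/(2πk) = 0.05543/(2π·17.9) = 4.928×10^-4 m·K/W
  R'_fibreglass batt = ln(0.296/0.204)/(2πk) = 0.3722/(2π·0.0397) = 1.492 m·K/W
  R'_expanded polystyrene = ln(0.442/0.296)/(2πk) = 0.4010/(2π·0.0291) = 2.193 m·K/W
ΣR = 4.928×10^-4 + 1.492 + 2.193 = 3.685 m·K/W
Q' = ΔT/ΣR = (127 °C − 13.8 °C)/3.685 = 30.7 W/m

Q' = 30.7 W/m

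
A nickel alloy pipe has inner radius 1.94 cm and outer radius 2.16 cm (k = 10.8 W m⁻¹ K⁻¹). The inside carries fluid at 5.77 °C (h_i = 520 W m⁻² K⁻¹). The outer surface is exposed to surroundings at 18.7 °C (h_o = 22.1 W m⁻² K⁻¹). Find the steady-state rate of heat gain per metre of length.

Q' = 36.9 W/m

Resistance network (inner→outer):
  R'_conv,in = 1/(2πr h) = 1/(2π·0.0194·520) = 0.01578 m·K/W
  R'_nickel alloy = ln(0.0216/0.0194)/(2πk) = 0.1074/(2π·10.8) = 0.001583 m·K/W
  R'_conv,out = 1/(2πr h) = 1/(2π·0.0216·22.1) = 0.3334 m·K/W
ΣR = 0.01578 + 0.001583 + 0.3334 = 0.3508 m·K/W
Q' = ΔT/ΣR = (5.77 °C − 18.7 °C)/0.3508 = -36.9 W/m
(Negative Q' ⇒ heat flows inward; heat gain = 36.9 W/m.)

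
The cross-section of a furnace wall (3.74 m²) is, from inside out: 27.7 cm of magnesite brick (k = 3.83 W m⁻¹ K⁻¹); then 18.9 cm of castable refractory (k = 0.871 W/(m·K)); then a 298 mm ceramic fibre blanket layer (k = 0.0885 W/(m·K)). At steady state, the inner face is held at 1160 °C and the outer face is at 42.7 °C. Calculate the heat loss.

Treat each layer as a resistance in series:
  R_magnesite brick = L/(kA) = 0.277/(3.83·3.74) = 0.01934 K/W
  R_castable refractory = L/(kA) = 0.189/(0.871·3.74) = 0.05802 K/W
  R_ceramic fibre blanket = L/(kA) = 0.298/(0.0885·3.74) = 0.9003 K/W
ΣR = 0.01934 + 0.05802 + 0.9003 = 0.9777 K/W
Q = ΔT/ΣR = (1160 °C − 42.7 °C)/0.9777 = 1140 W

Q = 1140 W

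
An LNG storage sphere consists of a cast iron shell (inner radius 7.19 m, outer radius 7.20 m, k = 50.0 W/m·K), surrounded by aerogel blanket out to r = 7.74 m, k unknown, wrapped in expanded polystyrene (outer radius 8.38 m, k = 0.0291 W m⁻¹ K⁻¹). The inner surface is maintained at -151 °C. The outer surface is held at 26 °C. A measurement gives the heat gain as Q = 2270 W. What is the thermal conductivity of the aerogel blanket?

ΣR = ΔT/Q = |-151 − 26|/2270 = 0.07797 K/W
Known resistances:
  R_cast iron = (1/7.19 − 1/7.20)/(4πk) = 1.932×10^-4/(4π·50.0) = 3.074×10^-7 K/W
  R_expanded polystyrene = (1/7.74 − 1/8.38)/(4πk) = 0.009867/(4π·0.0291) = 0.02698 K/W
R_aerogel blanket = ΣR − ΣR_known = 0.07797 − 0.02698 = 0.05099 K/W
(1/r₁−1/r₂)/(4πk) = 0.05099 ⇒ k = 0.009690/(4π·0.05099) = 0.0151 W/m·K

k = 0.0151 W/m·K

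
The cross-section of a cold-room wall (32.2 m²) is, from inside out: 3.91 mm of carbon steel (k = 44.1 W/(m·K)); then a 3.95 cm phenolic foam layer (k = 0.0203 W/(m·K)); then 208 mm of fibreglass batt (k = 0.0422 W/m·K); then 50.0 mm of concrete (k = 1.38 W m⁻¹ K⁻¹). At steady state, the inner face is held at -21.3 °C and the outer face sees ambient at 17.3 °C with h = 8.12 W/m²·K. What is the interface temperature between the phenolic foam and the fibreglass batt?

Series thermal resistances, inner to outer:
  R_carbon steel = L/(kA) = 0.00391/(44.1·32.2) = 2.753×10^-6 K/W
  R_phenolic foam = L/(kA) = 0.0395/(0.0203·32.2) = 0.06043 K/W
  R_fibreglass batt = L/(kA) = 0.208/(0.0422·32.2) = 0.1531 K/W
  R_concrete = L/(kA) = 0.0500/(1.38·32.2) = 0.001125 K/W
  R_conv,out = 1/(hA) = 1/(8.12·32.2) = 0.003825 K/W
ΣR = 2.753×10^-6 + 0.06043 + 0.1531 + 0.001125 + 0.003825 = 0.2185 K/W
Q = ΔT/ΣR = (-21.3 °C − 17.3 °C)/0.2185 = -176.7 W
From the inner boundary to the phenolic foam/fibreglass batt interface, ΣR_partial = 0.06043 K/W.
T_interface = T_in − Q·ΣR_partial = -21.3 °C − (-176.7)(0.06043) = -10.6 °C

T = -10.6 °C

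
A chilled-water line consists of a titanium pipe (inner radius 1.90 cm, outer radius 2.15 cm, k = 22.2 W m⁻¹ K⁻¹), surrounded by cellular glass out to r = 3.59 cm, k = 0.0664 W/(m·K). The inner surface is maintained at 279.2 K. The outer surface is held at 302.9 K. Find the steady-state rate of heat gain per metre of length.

Q' = 19.3 W/m

Resistance network (inner→outer):
  R'_titanium = ln(0.0215/0.0190)/(2πk) = 0.1236/(2π·22.2) = 8.862×10^-4 m·K/W
  R'_cellular glass = ln(0.0359/0.0215)/(2πk) = 0.5127/(2π·0.0664) = 1.229 m·K/W
ΣR = 8.862×10^-4 + 1.229 = 1.230 m·K/W
Q' = ΔT/ΣR = (279.2 K − 302.9 K)/1.230 = -19.3 W/m
(Negative Q' ⇒ heat flows inward; heat gain = 19.3 W/m.)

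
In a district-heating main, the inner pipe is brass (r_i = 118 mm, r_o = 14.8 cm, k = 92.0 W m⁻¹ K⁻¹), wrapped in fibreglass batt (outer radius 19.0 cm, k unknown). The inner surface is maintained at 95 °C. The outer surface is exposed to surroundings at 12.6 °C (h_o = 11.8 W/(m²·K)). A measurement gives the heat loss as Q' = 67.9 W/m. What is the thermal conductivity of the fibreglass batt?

k = 0.0348 W/m·K

ΣR = ΔT/Q' = |95 − 12.6|/67.9 = 1.214 m·K/W
Known resistances:
  R'_brass = ln(0.148/0.118)/(2πk) = 0.2265/(2π·92.0) = 3.919×10^-4 m·K/W
  R'_conv,out = 1/(2πr h) = 1/(2π·0.190·11.8) = 0.07099 m·K/W
R_fibreglass batt = ΣR − ΣR_known = 1.214 − 0.07138 = 1.143 m·K/W
ln(r₂/r₁)/(2πk) = 1.143 ⇒ k = 0.2498/(2π·1.143) = 0.0348 W/m·K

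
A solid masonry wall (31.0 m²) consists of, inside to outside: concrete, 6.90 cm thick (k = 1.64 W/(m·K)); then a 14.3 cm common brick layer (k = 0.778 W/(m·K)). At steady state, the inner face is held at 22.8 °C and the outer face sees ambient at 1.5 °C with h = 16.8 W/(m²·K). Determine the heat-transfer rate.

Q = 2310 W

Resistance network (inner→outer):
  R_concrete = L/(kA) = 0.0690/(1.64·31.0) = 0.001357 K/W
  R_common brick = L/(kA) = 0.143/(0.778·31.0) = 0.005929 K/W
  R_conv,out = 1/(hA) = 1/(16.8·31.0) = 0.001920 K/W
ΣR = 0.001357 + 0.005929 + 0.001920 = 0.009206 K/W
Q = ΔT/ΣR = (22.8 °C − 1.5 °C)/0.009206 = 2310 W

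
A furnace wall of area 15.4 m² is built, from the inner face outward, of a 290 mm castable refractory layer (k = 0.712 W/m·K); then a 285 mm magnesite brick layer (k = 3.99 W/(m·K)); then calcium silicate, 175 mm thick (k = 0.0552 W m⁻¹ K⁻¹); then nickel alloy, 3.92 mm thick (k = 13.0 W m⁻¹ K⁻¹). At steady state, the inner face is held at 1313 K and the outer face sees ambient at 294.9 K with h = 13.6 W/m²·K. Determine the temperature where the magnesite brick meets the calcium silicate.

Treat each layer as a resistance in series:
  R_castable refractory = L/(kA) = 0.290/(0.712·15.4) = 0.02645 K/W
  R_magnesite brick = L/(kA) = 0.285/(3.99·15.4) = 0.004638 K/W
  R_calcium silicate = L/(kA) = 0.175/(0.0552·15.4) = 0.2059 K/W
  R_nickel alloy = L/(kA) = 0.00392/(13.0·15.4) = 1.958×10^-5 K/W
  R_conv,out = 1/(hA) = 1/(13.6·15.4) = 0.004775 K/W
ΣR = 0.02645 + 0.004638 + 0.2059 + 1.958×10^-5 + 0.004775 = 0.2418 K/W
Q = ΔT/ΣR = (1313 K − 294.9 K)/0.2418 = 4211 W
From the inner boundary to the magnesite brick/calcium silicate interface, ΣR_partial = 0.03109 K/W.
T_interface = T_in − Q·ΣR_partial = 1313 K − (4211)(0.03109) = 1182 K

T = 1182 K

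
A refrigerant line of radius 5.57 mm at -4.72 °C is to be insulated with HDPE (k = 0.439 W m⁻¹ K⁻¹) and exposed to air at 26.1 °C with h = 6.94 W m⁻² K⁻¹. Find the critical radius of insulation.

For a cylinder, r_cr = k_ins/h = 0.439/6.94 = 0.0633 m = 6.33 cm

r_cr = 6.33 cm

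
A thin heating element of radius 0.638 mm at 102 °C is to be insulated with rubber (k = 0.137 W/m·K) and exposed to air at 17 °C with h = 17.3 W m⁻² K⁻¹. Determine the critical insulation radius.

For a cylinder, r_cr = k_ins/h = 0.137/17.3 = 0.00792 m = 0.792 cm

r_cr = 0.792 cm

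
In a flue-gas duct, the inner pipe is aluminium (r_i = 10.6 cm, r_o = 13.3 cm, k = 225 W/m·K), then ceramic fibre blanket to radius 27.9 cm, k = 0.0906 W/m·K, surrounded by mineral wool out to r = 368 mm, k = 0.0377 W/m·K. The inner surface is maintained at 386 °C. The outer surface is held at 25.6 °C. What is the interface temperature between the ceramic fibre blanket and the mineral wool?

Resistance network (inner→outer):
  R'_aluminium = ln(0.133/0.106)/(2πk) = 0.2269/(2π·225) = 1.605×10^-4 m·K/W
  R'_ceramic fibre blanket = ln(0.279/0.133)/(2πk) = 0.7409/(2π·0.0906) = 1.301 m·K/W
  R'_mineral wool = ln(0.368/0.279)/(2πk) = 0.2769/(2π·0.0377) = 1.169 m·K/W
ΣR = 1.605×10^-4 + 1.301 + 1.169 = 2.470 m·K/W
Q' = ΔT/ΣR = (386 °C − 25.6 °C)/2.470 = 145.9 W/m
From the inner boundary to the ceramic fibre blanket/mineral wool interface, ΣR_partial = 1.301 m·K/W.
T_interface = T_in − Q'·ΣR_partial = 386 °C − (145.9)(1.301) = 196 °C

T = 196 °C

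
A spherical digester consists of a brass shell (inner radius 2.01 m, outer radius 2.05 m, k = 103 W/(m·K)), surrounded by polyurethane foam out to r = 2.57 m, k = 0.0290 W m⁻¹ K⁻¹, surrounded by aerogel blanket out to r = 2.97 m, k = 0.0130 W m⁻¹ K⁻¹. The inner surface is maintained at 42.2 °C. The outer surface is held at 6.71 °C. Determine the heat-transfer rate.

Series thermal resistances, inner to outer:
  R_brass = (1/2.01 − 1/2.05)/(4πk) = 0.009708/(4π·103) = 7.500×10^-6 K/W
  R_polyurethane foam = (1/2.05 − 1/2.57)/(4πk) = 0.09870/(4π·0.0290) = 0.2708 K/W
  R_aerogel blanket = (1/2.57 − 1/2.97)/(4πk) = 0.05240/(4π·0.0130) = 0.3208 K/W
ΣR = 7.500×10^-6 + 0.2708 + 0.3208 = 0.5916 K/W
Q = ΔT/ΣR = (42.2 °C − 6.71 °C)/0.5916 = 60.0 W

Q = 60.0 W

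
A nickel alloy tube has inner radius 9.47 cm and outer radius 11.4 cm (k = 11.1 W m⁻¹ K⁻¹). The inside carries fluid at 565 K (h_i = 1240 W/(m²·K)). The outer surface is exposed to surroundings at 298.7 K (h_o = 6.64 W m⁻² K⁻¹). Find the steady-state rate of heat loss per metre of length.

Q' = 1240 W/m

Treat each layer as a resistance in series:
  R'_conv,in = 1/(2πr h) = 1/(2π·0.0947·1240) = 0.001355 m·K/W
  R'_nickel alloy = ln(0.114/0.0947)/(2πk) = 0.1855/(2π·11.1) = 0.002660 m·K/W
  R'_conv,out = 1/(2πr h) = 1/(2π·0.114·6.64) = 0.2103 m·K/W
ΣR = 0.001355 + 0.002660 + 0.2103 = 0.2143 m·K/W
Q' = ΔT/ΣR = (565 K − 298.7 K)/0.2143 = 1240 W/m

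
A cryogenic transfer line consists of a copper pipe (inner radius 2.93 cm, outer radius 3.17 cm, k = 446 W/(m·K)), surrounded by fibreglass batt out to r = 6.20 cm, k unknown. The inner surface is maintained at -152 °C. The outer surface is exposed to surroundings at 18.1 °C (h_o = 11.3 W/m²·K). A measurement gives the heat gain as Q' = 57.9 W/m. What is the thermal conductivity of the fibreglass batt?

ΣR = ΔT/Q' = |-152 − 18.1|/57.9 = 2.938 m·K/W
Known resistances:
  R'_copper = ln(0.0317/0.0293)/(2πk) = 0.07873/(2π·446) = 2.809×10^-5 m·K/W
  R'_conv,out = 1/(2πr h) = 1/(2π·0.0620·11.3) = 0.2272 m·K/W
R_fibreglass batt = ΣR − ΣR_known = 2.938 − 0.2272 = 2.711 m·K/W
ln(r₂/r₁)/(2πk) = 2.711 ⇒ k = 0.6708/(2π·2.711) = 0.0394 W/m·K

k = 0.0394 W/m·K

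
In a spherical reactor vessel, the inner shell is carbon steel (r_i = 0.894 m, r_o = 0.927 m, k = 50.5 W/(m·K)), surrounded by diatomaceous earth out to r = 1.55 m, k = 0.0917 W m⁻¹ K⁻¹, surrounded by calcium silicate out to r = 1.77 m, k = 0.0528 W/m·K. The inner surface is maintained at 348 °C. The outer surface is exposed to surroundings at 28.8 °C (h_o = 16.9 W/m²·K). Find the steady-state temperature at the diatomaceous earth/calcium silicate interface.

T = 107 °C

Treat each layer as a resistance in series:
  R_carbon steel = (1/0.894 − 1/0.927)/(4πk) = 0.03982/(4π·50.5) = 6.275×10^-5 K/W
  R_diatomaceous earth = (1/0.927 − 1/1.55)/(4πk) = 0.4336/(4π·0.0917) = 0.3763 K/W
  R_calcium silicate = (1/1.55 − 1/1.77)/(4πk) = 0.08019/(4π·0.0528) = 0.1209 K/W
  R_conv,out = 1/(4πr²h) = 1/(4π·1.77²·16.9) = 0.001503 K/W
ΣR = 6.275×10^-5 + 0.3763 + 0.1209 + 0.001503 = 0.4988 K/W
Q = ΔT/ΣR = (348 °C − 28.8 °C)/0.4988 = 639.9 W
From the inner boundary to the diatomaceous earth/calcium silicate interface, ΣR_partial = 0.3764 K/W.
T_interface = T_in − Q·ΣR_partial = 348 °C − (639.9)(0.3764) = 107 °C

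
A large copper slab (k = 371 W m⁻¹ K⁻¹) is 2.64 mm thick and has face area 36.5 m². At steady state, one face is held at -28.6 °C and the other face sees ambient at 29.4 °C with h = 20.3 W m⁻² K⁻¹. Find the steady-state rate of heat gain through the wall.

Q = 43.0 kW

Treat each layer as a resistance in series:
  R_copper = L/(kA) = 0.00264/(371·36.5) = 1.950×10^-7 K/W
  R_conv,out = 1/(hA) = 1/(20.3·36.5) = 0.001350 K/W
ΣR = 1.950×10^-7 + 0.001350 = 0.001350 K/W
Q = ΔT/ΣR = (-28.6 °C − 29.4 °C)/0.001350 = -43000 W
(Negative Q ⇒ heat flows inward; heat gain = 43000 W.)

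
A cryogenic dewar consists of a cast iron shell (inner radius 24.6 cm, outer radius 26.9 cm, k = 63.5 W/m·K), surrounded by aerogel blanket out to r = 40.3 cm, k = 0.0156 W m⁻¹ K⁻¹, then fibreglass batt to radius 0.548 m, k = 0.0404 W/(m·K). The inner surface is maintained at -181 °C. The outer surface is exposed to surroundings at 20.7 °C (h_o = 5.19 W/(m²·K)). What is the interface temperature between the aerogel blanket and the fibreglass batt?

T = -14.7 °C

Treat each layer as a resistance in series:
  R_cast iron = (1/0.246 − 1/0.269)/(4πk) = 0.3476/(4π·63.5) = 4.356×10^-4 K/W
  R_aerogel blanket = (1/0.269 − 1/0.403)/(4πk) = 1.236/(4π·0.0156) = 6.305 K/W
  R_fibreglass batt = (1/0.403 − 1/0.548)/(4πk) = 0.6566/(4π·0.0404) = 1.293 K/W
  R_conv,out = 1/(4πr²h) = 1/(4π·0.548²·5.19) = 0.05106 K/W
ΣR = 4.356×10^-4 + 6.305 + 1.293 + 0.05106 = 7.649 K/W
Q = ΔT/ΣR = (-181 °C − 20.7 °C)/7.649 = -26.37 W
From the inner boundary to the aerogel blanket/fibreglass batt interface, ΣR_partial = 6.305 K/W.
T_interface = T_in − Q·ΣR_partial = -181 °C − (-26.37)(6.305) = -14.7 °C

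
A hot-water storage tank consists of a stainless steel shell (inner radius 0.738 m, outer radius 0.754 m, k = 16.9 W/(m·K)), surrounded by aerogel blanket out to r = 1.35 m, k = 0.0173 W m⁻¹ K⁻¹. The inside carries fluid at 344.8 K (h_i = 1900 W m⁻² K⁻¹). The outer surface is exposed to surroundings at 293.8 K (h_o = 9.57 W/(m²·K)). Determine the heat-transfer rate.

Q = 18.9 W

Resistance network (inner→outer):
  R_conv,in = 1/(4πr²h) = 1/(4π·0.738²·1900) = 7.690×10^-5 K/W
  R_stainless steel = (1/0.738 − 1/0.754)/(4πk) = 0.02875/(4π·16.9) = 1.354×10^-4 K/W
  R_aerogel blanket = (1/0.754 − 1/1.35)/(4πk) = 0.5855/(4π·0.0173) = 2.693 K/W
  R_conv,out = 1/(4πr²h) = 1/(4π·1.35²·9.57) = 0.004563 K/W
ΣR = 7.690×10^-5 + 1.354×10^-4 + 2.693 + 0.004563 = 2.698 K/W
Q = ΔT/ΣR = (344.8 K − 293.8 K)/2.698 = 18.9 W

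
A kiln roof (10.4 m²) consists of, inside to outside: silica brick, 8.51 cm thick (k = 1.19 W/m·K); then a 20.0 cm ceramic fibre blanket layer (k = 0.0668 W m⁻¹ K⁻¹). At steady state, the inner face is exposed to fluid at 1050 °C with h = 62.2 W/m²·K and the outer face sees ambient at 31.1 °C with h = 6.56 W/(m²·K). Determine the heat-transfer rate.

Series thermal resistances, inner to outer:
  R_conv,in = 1/(hA) = 1/(62.2·10.4) = 0.001546 K/W
  R_silica brick = L/(kA) = 0.0851/(1.19·10.4) = 0.006876 K/W
  R_ceramic fibre blanket = L/(kA) = 0.200/(0.0668·10.4) = 0.2879 K/W
  R_conv,out = 1/(hA) = 1/(6.56·10.4) = 0.01466 K/W
ΣR = 0.001546 + 0.006876 + 0.2879 + 0.01466 = 0.3110 K/W
Q = ΔT/ΣR = (1050 °C − 31.1 °C)/0.3110 = 3280 W

Q = 3280 W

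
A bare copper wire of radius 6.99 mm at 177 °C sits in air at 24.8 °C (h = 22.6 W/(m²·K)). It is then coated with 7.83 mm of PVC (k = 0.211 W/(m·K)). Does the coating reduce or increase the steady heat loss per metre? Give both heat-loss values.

reduces: 151 → 146 W/m

Critical radius for a cylinder: r_cr = k/h = 0.00934 m = 0.934 cm.
Outer radius after coating: r₂ = 0.00699 + 0.00783 = 0.01482 m.
r₁ < r_cr < r₂: heat loss rises to a maximum at r_cr then falls. Whether the coating helps depends on whether Q(r₂) has dropped back below Q(r₁).
Bare: R = 1/(2πr₁h) = 1.007 m·K/W; Q = 152.2/1.007 = 151 W/m.
Coated: R = R_cond + R_conv = 1.042 m·K/W; Q = 152.2/1.042 = 146 W/m.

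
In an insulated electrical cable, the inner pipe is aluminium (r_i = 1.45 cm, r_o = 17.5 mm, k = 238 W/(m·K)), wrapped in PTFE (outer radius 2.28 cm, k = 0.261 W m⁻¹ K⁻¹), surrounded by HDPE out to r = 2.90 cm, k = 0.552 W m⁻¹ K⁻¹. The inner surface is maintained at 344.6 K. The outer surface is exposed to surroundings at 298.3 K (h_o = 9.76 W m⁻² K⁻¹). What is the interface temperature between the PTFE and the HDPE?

Series thermal resistances, inner to outer:
  R'_aluminium = ln(0.0175/0.0145)/(2πk) = 0.1881/(2π·238) = 1.258×10^-4 m·K/W
  R'_PTFE = ln(0.0228/0.0175)/(2πk) = 0.2646/(2π·0.261) = 0.1613 m·K/W
  R'_HDPE = ln(0.0290/0.0228)/(2πk) = 0.2405/(2π·0.552) = 0.06935 m·K/W
  R'_conv,out = 1/(2πr h) = 1/(2π·0.0290·9.76) = 0.5623 m·K/W
ΣR = 1.258×10^-4 + 0.1613 + 0.06935 + 0.5623 = 0.7931 m·K/W
Q' = ΔT/ΣR = (344.6 K − 298.3 K)/0.7931 = 58.38 W/m
From the inner boundary to the PTFE/HDPE interface, ΣR_partial = 0.1614 m·K/W.
T_interface = T_in − Q'·ΣR_partial = 344.6 K − (58.38)(0.1614) = 335.2 K

T = 335.2 K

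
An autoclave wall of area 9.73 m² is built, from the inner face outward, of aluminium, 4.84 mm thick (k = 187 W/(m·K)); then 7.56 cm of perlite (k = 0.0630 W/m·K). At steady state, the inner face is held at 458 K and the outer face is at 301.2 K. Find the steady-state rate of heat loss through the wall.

Resistance network (inner→outer):
  R_aluminium = L/(kA) = 0.00484/(187·9.73) = 2.660×10^-6 K/W
  R_perlite = L/(kA) = 0.0756/(0.0630·9.73) = 0.1233 K/W
ΣR = 2.660×10^-6 + 0.1233 = 0.1233 K/W
Q = ΔT/ΣR = (458 K − 301.2 K)/0.1233 = 1270 W

Q = 1270 W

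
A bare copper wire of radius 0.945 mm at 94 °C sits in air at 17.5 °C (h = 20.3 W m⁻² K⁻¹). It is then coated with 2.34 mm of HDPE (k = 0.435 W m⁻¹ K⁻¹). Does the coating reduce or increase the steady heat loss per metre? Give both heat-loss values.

increases: 9.22 → 26.9 W/m

Critical radius for a cylinder: r_cr = k/h = 0.0214 m = 2.14 cm.
Outer radius after coating: r₂ = 9.45×10^-4 + 0.00234 = 0.003285 m.
Since r₁ < r_cr and r₂ ≤ r_cr, the coating moves toward the maximum at r_cr — heat loss rises.
Bare: R = 1/(2πr₁h) = 8.296 m·K/W; Q = 76.5/8.296 = 9.22 W/m.
Coated: R = R_cond + R_conv = 2.843 m·K/W; Q = 76.5/2.843 = 26.9 W/m.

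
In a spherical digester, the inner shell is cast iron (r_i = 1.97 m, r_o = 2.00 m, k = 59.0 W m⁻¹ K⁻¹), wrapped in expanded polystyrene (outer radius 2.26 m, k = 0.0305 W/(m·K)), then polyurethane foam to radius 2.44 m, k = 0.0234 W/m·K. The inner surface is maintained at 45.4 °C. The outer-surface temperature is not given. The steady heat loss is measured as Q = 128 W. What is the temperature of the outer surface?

T_out = 12.0 °C

Sum the resistances:
  R_cast iron = (1/1.97 − 1/2.00)/(4πk) = 0.007614/(4π·59.0) = 1.027×10^-5 K/W
  R_expanded polystyrene = (1/2.00 − 1/2.26)/(4πk) = 0.05752/(4π·0.0305) = 0.1501 K/W
  R_polyurethane foam = (1/2.26 − 1/2.44)/(4πk) = 0.03264/(4π·0.0234) = 0.1110 K/W
ΣR = 0.2611 K/W
ΔT = Q·ΣR = 128 × 0.2611 = 33.42 K
Heat flows outward, so T_out = T_in − ΔT = 45.4 − 33.42 = 12.0 °C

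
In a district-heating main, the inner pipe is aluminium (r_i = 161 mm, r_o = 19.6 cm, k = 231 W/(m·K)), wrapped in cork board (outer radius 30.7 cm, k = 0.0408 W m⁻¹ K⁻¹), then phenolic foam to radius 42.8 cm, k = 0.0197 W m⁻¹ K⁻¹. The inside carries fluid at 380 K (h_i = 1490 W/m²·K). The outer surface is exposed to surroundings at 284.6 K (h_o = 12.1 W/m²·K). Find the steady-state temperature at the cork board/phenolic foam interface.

Resistance network (inner→outer):
  R'_conv,in = 1/(2πr h) = 1/(2π·0.161·1490) = 6.634×10^-4 m·K/W
  R'_aluminium = ln(0.196/0.161)/(2πk) = 0.1967/(2π·231) = 1.355×10^-4 m·K/W
  R'_cork board = ln(0.307/0.196)/(2πk) = 0.4487/(2π·0.0408) = 1.750 m·K/W
  R'_phenolic foam = ln(0.428/0.307)/(2πk) = 0.3323/(2π·0.0197) = 2.684 m·K/W
  R'_conv,out = 1/(2πr h) = 1/(2π·0.428·12.1) = 0.03073 m·K/W
ΣR = 6.634×10^-4 + 1.355×10^-4 + 1.750 + 2.684 + 0.03073 = 4.466 m·K/W
Q' = ΔT/ΣR = (380 K − 284.6 K)/4.466 = 21.36 W/m
From the inner boundary to the cork board/phenolic foam interface, ΣR_partial = 1.751 m·K/W.
T_interface = T_in − Q'·ΣR_partial = 380 K − (21.36)(1.751) = 342.6 K

T = 342.6 K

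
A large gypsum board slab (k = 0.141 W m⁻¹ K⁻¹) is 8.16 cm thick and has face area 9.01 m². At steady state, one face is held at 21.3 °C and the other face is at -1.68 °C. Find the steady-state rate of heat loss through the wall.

Q = kA·ΔT/L = 0.141 × 9.01 × |21.3 °C − -1.68 °C| / 0.0816 = 358 W

Q = 358 W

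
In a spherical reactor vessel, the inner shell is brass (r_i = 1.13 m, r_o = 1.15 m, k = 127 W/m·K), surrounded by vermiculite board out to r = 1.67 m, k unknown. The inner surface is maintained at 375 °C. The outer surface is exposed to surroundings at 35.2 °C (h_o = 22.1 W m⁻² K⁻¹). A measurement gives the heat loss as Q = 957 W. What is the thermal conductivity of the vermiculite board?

ΣR = ΔT/Q = |375 − 35.2|/957 = 0.3551 K/W
Known resistances:
  R_brass = (1/1.13 − 1/1.15)/(4πk) = 0.01539/(4π·127) = 9.644×10^-6 K/W
  R_conv,out = 1/(4πr²h) = 1/(4π·1.67²·22.1) = 0.001291 K/W
R_vermiculite board = ΣR − ΣR_known = 0.3551 − 0.001301 = 0.3538 K/W
(1/r₁−1/r₂)/(4πk) = 0.3538 ⇒ k = 0.2708/(4π·0.3538) = 0.0609 W/m·K

k = 0.0609 W/m·K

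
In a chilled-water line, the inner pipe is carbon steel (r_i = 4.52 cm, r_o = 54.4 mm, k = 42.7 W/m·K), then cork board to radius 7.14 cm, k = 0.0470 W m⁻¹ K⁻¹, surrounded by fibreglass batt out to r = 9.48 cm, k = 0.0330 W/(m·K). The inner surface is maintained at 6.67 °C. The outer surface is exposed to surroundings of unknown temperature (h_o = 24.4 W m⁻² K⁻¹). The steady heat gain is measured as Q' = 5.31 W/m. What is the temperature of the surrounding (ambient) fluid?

T_out = 19.2 °C

Series resistances:
  R'_carbon steel = ln(0.0544/0.0452)/(2πk) = 0.1853/(2π·42.7) = 6.905×10^-4 m·K/W
  R'_cork board = ln(0.0714/0.0544)/(2πk) = 0.2719/(2π·0.0470) = 0.9208 m·K/W
  R'_fibreglass batt = ln(0.0948/0.0714)/(2πk) = 0.2835/(2π·0.0330) = 1.367 m·K/W
  R'_conv,out = 1/(2πr h) = 1/(2π·0.0948·24.4) = 0.06881 m·K/W
ΣR = 2.357 m·K/W
ΔT = Q'·ΣR = 5.31 × 2.357 = 12.52 K
Heat flows inward, so T_out = T_in + ΔT = 6.67 + 12.52 = 19.2 °C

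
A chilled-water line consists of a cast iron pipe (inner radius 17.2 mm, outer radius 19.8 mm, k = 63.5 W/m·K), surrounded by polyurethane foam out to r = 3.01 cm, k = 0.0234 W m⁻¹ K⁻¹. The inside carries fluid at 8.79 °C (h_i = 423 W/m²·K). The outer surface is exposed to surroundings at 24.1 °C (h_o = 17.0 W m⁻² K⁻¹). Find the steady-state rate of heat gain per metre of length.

Resistance network (inner→outer):
  R'_conv,in = 1/(2πr h) = 1/(2π·0.0172·423) = 0.02188 m·K/W
  R'_cast iron = ln(0.0198/0.0172)/(2πk) = 0.1408/(2π·63.5) = 3.528×10^-4 m·K/W
  R'_polyurethane foam = ln(0.0301/0.0198)/(2πk) = 0.4188/(2π·0.0234) = 2.849 m·K/W
  R'_conv,out = 1/(2πr h) = 1/(2π·0.0301·17.0) = 0.3110 m·K/W
ΣR = 0.02188 + 3.528×10^-4 + 2.849 + 0.3110 = 3.182 m·K/W
Q' = ΔT/ΣR = (8.79 °C − 24.1 °C)/3.182 = -4.81 W/m
(Negative Q' ⇒ heat flows inward; heat gain = 4.81 W/m.)

Q' = 4.81 W/m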